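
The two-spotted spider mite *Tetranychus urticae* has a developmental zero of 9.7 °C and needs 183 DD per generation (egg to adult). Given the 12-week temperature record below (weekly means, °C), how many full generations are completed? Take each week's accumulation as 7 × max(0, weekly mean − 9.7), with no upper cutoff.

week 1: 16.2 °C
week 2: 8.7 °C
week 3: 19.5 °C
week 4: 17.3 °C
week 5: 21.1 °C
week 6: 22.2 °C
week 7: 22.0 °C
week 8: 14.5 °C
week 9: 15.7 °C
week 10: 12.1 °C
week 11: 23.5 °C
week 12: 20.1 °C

3 generations

Weekly DD (7 × max(0, T̄ − 9.7)): 45.5, 0.0, 68.6, 53.2, 79.8, 87.5, 86.1, 33.6, 42.0, 16.8, 96.6, 72.8.
Season total = 682.5 DD.
Complete generations = ⌊682.5 / 183⌋ = 3.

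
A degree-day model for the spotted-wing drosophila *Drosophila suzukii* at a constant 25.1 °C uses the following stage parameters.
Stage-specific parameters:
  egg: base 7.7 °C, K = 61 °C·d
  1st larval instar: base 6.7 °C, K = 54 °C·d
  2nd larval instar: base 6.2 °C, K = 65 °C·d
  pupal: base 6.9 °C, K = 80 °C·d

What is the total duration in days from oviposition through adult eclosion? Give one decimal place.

14.3 days

egg: 61 / (25.1 − 7.7) = 61 / 17.4 = 3.506 d.
1st larval instar: 54 / (25.1 − 6.7) = 54 / 18.4 = 2.935 d.
2nd larval instar: 65 / (25.1 − 6.2) = 65 / 18.9 = 3.439 d.
pupal: 80 / (25.1 − 6.9) = 80 / 18.2 = 4.396 d.
Sum = 14.275 ≈ 14.3 days.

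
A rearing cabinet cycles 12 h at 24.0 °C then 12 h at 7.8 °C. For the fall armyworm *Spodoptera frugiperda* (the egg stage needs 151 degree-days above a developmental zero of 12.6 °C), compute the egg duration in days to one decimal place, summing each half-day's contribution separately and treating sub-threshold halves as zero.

Day half: max(0, 24.0 − 12.6) × 0.5 = 11.4 × 0.5 = 5.70 DD.
Night half: max(0, 7.8 − 12.6) × 0.5 = 0.0 × 0.5 = 0.00 DD.
Per 24 h: 5.70 DD/day.
Duration = 151 / 5.70 = 26.491 ≈ 26.5 days.

26.5 days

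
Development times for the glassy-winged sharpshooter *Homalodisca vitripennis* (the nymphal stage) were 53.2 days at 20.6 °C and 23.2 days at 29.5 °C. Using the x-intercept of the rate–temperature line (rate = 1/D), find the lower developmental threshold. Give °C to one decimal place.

Linear rate model ⇒ the product D·(T − T_b) is constant across temperatures.
53.2·(20.6 − T_b) = 23.2·(29.5 − T_b)
T_b = (53.2·20.6 − 23.2·29.5) / (53.2 − 23.2) = 411.52 / 30.0 = 13.717 °C ≈ 13.7 °C.

13.7 °C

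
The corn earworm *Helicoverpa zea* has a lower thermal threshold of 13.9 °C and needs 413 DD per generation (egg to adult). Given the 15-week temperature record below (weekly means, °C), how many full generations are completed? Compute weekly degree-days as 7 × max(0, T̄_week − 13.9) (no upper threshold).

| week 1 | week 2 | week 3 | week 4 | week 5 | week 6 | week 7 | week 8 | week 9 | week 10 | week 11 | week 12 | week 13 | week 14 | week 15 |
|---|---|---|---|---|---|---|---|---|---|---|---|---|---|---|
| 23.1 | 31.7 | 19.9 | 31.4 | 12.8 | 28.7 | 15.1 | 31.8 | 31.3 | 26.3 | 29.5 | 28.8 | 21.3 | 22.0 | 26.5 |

2 generations

Weekly DD (7 × max(0, T̄ − 13.9)): 64.4, 124.6, 42.0, 122.5, 0.0, 103.6, 8.4, 125.3, 121.8, 86.8, 109.2, 104.3, 51.8, 56.7, 88.2.
Season total = 1209.6 DD.
Complete generations = ⌊1209.6 / 413⌋ = 2.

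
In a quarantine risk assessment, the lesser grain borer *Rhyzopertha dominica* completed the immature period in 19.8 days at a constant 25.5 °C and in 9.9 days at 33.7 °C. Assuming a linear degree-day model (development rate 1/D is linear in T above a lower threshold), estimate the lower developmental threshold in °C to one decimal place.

17.3 °C

Under the model K = D·(T − T_b), so D₁·(T₁ − T_b) = D₂·(T₂ − T_b).
19.8·(25.5 − T_b) = 9.9·(33.7 − T_b)
T_b = (19.8·25.5 − 9.9·33.7) / (19.8 − 9.9) = 171.27 / 9.9 = 17.300 °C ≈ 17.3 °C.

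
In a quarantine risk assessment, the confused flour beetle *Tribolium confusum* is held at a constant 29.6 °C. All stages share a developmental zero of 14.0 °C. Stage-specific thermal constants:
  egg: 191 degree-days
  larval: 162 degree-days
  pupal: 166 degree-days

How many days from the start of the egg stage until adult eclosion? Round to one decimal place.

33.3 days

Daily accumulation at 29.6 °C = 29.6 − 14.0 = 15.6 DD/day.
Total K = 191 + 162 + 166 = 519 DD.
Total duration = 519 / 15.6 = 33.269 ≈ 33.3 days.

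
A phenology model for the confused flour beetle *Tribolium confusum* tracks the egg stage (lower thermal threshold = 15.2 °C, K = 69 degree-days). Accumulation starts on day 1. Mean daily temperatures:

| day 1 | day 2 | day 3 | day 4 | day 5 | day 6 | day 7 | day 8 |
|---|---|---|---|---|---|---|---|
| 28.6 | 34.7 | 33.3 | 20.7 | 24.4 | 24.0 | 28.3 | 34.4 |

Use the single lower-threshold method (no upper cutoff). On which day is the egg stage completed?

day 6

Daily DD above 15.2 °C: 13.4, 19.5, 18.1, 5.5, 9.2, 8.8, 13.1, 19.2.
Cumulative: 13.4, 32.9, 51.0, 56.5, 65.7, 74.5, 87.6, 106.8.
The total first reaches 69 DD on day 6.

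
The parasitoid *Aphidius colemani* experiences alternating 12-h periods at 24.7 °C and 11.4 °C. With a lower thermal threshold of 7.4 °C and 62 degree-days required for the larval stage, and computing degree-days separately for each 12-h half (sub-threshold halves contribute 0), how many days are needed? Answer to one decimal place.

5.8 days

Day half: max(0, 24.7 − 7.4) × 0.5 = 17.3 × 0.5 = 8.65 DD.
Night half: max(0, 11.4 − 7.4) × 0.5 = 4.0 × 0.5 = 2.00 DD.
Per 24 h: 10.65 DD/day.
Duration = 62 / 10.65 = 5.822 ≈ 5.8 days.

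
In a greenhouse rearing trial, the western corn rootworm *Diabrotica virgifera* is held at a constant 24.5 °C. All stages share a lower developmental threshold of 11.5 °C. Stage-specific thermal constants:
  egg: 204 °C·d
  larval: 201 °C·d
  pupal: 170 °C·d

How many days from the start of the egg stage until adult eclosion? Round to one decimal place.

44.2 days

Daily accumulation at 24.5 °C = 24.5 − 11.5 = 13.0 DD/day.
Total K = 204 + 201 + 170 = 575 DD.
Total duration = 575 / 13.0 = 44.231 ≈ 44.2 days.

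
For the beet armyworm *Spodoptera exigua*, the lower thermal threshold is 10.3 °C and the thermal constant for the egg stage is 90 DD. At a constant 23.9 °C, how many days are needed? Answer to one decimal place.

Daily accumulation = 23.9 − 10.3 = 13.6 DD/day.
Duration = 90 / 13.6 = 6.618 ≈ 6.6 days.

6.6 days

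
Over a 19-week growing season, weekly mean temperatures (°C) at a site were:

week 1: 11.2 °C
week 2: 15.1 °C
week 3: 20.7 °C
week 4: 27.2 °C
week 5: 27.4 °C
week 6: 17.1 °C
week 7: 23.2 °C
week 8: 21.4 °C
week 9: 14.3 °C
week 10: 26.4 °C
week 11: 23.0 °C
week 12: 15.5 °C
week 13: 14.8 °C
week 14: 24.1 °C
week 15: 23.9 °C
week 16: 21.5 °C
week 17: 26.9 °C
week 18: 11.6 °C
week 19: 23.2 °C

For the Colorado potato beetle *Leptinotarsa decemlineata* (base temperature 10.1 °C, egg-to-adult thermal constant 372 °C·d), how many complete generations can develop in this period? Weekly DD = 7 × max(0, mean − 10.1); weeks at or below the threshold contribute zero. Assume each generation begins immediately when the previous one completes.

Weekly DD (7 × max(0, T̄ − 10.1)): 7.7, 35.0, 74.2, 119.7, 121.1, 49.0, 91.7, 79.1, 29.4, 114.1, 90.3, 37.8, 32.9, 98.0, 96.6, 79.8, 117.6, 10.5, 91.7.
Season total = 1376.2 DD.
Complete generations = ⌊1376.2 / 372⌋ = 3.

3 generations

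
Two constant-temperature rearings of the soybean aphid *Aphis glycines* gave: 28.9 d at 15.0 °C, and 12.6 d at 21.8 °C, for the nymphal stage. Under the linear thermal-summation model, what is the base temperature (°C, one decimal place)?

Equal thermal constants: D₁(T₁ − T_b) = D₂(T₂ − T_b).
28.9·(15.0 − T_b) = 12.6·(21.8 − T_b)
T_b = (28.9·15.0 − 12.6·21.8) / (28.9 − 12.6) = 158.82 / 16.3 = 9.744 °C ≈ 9.7 °C.

9.7 °C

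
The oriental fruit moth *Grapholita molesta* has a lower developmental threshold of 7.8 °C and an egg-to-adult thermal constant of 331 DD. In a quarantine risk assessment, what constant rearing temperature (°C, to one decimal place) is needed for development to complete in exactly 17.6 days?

26.6 °C

Required daily accumulation = 331 / 17.6 = 18.807 DD/day.
T = T_base + 18.807 = 7.8 + 18.807 = 26.607 ≈ 26.6 °C.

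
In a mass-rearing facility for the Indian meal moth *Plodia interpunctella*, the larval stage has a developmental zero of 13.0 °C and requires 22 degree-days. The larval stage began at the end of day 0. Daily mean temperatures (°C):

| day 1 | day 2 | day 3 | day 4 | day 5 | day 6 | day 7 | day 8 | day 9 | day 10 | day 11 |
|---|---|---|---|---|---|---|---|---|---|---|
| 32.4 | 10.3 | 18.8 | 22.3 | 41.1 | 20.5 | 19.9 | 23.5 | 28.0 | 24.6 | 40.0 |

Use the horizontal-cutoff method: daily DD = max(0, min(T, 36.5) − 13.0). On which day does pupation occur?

day 3

Daily DD above 13.0 °C (capped at 23.5): 19.4, 0.0, 5.8, 9.3, 23.5, 7.5, 6.9, 10.5, 15.0, 11.6, 23.5.
Cumulative: 19.4, 19.4, 25.2, 34.5, 58.0, 65.5, 72.4, 82.9, 97.9, 109.5, 133.0.
The total first reaches 22 DD on day 3.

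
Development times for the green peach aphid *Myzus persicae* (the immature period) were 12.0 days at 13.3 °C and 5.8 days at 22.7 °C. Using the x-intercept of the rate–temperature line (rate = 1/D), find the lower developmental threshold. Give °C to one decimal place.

4.5 °C

Equal thermal constants: D₁(T₁ − T_b) = D₂(T₂ − T_b).
12.0·(13.3 − T_b) = 5.8·(22.7 − T_b)
T_b = (12.0·13.3 − 5.8·22.7) / (12.0 − 5.8) = 27.94 / 6.2 = 4.506 °C ≈ 4.5 °C.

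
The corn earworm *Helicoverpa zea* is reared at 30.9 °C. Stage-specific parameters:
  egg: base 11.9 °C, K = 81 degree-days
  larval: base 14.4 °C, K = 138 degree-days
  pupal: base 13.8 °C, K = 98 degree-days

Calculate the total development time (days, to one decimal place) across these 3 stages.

18.4 days

egg: 81 / (30.9 − 11.9) = 81 / 19.0 = 4.263 d.
larval: 138 / (30.9 − 14.4) = 138 / 16.5 = 8.364 d.
pupal: 98 / (30.9 − 13.8) = 98 / 17.1 = 5.731 d.
Sum = 18.358 ≈ 18.4 days.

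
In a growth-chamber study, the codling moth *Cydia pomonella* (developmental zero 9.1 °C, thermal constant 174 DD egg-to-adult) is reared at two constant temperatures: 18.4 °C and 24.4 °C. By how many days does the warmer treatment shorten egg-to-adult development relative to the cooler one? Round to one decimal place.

7.3 days

At 18.4 °C: 174 / (18.4 − 9.1) = 174 / 9.3 = 18.710 d.
At 24.4 °C: 174 / (24.4 − 9.1) = 174 / 15.3 = 11.373 d.
Difference = |18.710 − 11.373| = 7.337 ≈ 7.3 days.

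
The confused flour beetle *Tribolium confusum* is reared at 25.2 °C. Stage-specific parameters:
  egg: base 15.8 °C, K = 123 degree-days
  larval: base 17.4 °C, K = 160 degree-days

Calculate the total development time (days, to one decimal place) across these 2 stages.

33.6 days

egg: 123 / (25.2 − 15.8) = 123 / 9.4 = 13.085 d.
larval: 160 / (25.2 − 17.4) = 160 / 7.8 = 20.513 d.
Sum = 33.598 ≈ 33.6 days.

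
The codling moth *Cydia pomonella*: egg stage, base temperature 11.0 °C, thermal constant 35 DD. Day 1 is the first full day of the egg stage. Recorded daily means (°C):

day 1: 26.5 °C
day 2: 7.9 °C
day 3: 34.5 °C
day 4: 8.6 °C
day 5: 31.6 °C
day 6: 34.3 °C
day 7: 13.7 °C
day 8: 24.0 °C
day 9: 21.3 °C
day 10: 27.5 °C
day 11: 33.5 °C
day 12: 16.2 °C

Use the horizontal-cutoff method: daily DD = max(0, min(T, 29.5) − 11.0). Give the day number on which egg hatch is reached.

day 5

Daily DD above 11.0 °C (capped at 18.5): 15.5, 0.0, 18.5, 0.0, 18.5, 18.5, 2.7, 13.0, 10.3, 16.5, 18.5, 5.2.
Cumulative: 15.5, 15.5, 34.0, 34.0, 52.5, 71.0, 73.7, 86.7, 97.0, 113.5, 132.0, 137.2.
The total first reaches 35 DD on day 5.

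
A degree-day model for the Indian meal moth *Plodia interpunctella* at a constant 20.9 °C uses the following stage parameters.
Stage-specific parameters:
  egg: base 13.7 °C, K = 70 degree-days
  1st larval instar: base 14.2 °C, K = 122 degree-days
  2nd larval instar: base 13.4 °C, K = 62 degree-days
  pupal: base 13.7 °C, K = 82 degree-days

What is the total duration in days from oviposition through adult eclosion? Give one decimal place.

47.6 days

egg: 70 / (20.9 − 13.7) = 70 / 7.2 = 9.722 d.
1st larval instar: 122 / (20.9 − 14.2) = 122 / 6.7 = 18.209 d.
2nd larval instar: 62 / (20.9 − 13.4) = 62 / 7.5 = 8.267 d.
pupal: 82 / (20.9 − 13.7) = 82 / 7.2 = 11.389 d.
Sum = 47.587 ≈ 47.6 days.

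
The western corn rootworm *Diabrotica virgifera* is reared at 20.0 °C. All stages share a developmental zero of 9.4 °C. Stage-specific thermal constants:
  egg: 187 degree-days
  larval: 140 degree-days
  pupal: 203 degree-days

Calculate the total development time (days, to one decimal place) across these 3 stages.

Daily accumulation at 20.0 °C = 20.0 − 9.4 = 10.6 DD/day.
Total K = 187 + 140 + 203 = 530 DD.
Total duration = 530 / 10.6 = 50.000 ≈ 50.0 days.

50.0 days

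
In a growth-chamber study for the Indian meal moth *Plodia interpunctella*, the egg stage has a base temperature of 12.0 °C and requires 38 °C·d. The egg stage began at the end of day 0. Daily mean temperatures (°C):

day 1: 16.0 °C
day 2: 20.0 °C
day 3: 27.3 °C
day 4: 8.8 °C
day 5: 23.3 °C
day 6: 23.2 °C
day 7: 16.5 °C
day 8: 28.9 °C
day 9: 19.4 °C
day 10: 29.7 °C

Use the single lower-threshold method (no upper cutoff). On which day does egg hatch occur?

day 5

Daily DD above 12.0 °C: 4.0, 8.0, 15.3, 0.0, 11.3, 11.2, 4.5, 16.9, 7.4, 17.7.
Cumulative: 4.0, 12.0, 27.3, 27.3, 38.6, 49.8, 54.3, 71.2, 78.6, 96.3.
The total first reaches 38 DD on day 5.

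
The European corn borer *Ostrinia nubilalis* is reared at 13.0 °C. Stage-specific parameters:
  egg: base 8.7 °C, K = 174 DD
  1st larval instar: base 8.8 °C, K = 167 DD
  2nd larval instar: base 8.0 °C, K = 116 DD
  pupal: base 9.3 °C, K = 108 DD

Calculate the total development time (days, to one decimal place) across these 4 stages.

132.6 days

egg: 174 / (13.0 − 8.7) = 174 / 4.3 = 40.465 d.
1st larval instar: 167 / (13.0 − 8.8) = 167 / 4.2 = 39.762 d.
2nd larval instar: 116 / (13.0 − 8.0) = 116 / 5.0 = 23.200 d.
pupal: 108 / (13.0 − 9.3) = 108 / 3.7 = 29.189 d.
Sum = 132.616 ≈ 132.6 days.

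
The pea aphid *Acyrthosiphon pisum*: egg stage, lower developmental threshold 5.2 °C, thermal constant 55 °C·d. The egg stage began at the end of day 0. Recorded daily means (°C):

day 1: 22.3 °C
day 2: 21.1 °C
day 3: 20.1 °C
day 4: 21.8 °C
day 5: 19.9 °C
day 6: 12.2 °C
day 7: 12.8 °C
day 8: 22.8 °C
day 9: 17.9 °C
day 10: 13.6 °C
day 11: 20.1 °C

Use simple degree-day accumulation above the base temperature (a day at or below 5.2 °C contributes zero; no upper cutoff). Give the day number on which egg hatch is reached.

day 4

Daily DD above 5.2 °C: 17.1, 15.9, 14.9, 16.6, 14.7, 7.0, 7.6, 17.6, 12.7, 8.4, 14.9.
Cumulative: 17.1, 33.0, 47.9, 64.5, 79.2, 86.2, 93.8, 111.4, 124.1, 132.5, 147.4.
The total first reaches 55 DD on day 4.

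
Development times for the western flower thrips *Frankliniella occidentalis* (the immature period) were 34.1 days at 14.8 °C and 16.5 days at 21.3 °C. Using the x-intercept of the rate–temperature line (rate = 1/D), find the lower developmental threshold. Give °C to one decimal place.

Equal thermal constants: D₁(T₁ − T_b) = D₂(T₂ − T_b).
34.1·(14.8 − T_b) = 16.5·(21.3 − T_b)
T_b = (34.1·14.8 − 16.5·21.3) / (34.1 − 16.5) = 153.23 / 17.6 = 8.706 °C ≈ 8.7 °C.

8.7 °C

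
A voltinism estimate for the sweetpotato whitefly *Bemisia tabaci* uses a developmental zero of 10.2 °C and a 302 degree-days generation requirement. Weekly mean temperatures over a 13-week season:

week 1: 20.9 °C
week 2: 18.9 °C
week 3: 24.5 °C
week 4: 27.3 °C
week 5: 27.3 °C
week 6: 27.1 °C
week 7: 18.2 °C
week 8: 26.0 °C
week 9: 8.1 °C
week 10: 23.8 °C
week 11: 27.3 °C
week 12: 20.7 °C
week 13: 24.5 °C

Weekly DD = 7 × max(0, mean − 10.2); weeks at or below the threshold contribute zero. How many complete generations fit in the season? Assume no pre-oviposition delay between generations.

3 generations

Weekly DD (7 × max(0, T̄ − 10.2)): 74.9, 60.9, 100.1, 119.7, 119.7, 118.3, 56.0, 110.6, 0.0, 95.2, 119.7, 73.5, 100.1.
Season total = 1148.7 DD.
Complete generations = ⌊1148.7 / 302⌋ = 3.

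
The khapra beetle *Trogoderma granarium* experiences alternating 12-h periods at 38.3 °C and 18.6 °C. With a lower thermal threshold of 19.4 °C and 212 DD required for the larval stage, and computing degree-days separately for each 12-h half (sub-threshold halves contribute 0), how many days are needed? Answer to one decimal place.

22.4 days

Day half: max(0, 38.3 − 19.4) × 0.5 = 18.9 × 0.5 = 9.45 DD.
Night half: max(0, 18.6 − 19.4) × 0.5 = 0.0 × 0.5 = 0.00 DD.
Per 24 h: 9.45 DD/day.
Duration = 212 / 9.45 = 22.434 ≈ 22.4 days.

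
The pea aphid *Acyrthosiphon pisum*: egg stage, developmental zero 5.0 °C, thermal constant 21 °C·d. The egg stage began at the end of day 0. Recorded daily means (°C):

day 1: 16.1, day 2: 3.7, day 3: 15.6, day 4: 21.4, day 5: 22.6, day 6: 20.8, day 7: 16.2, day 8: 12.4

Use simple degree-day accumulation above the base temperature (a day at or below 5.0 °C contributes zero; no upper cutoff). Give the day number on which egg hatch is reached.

Daily DD above 5.0 °C: 11.1, 0.0, 10.6, 16.4, 17.6, 15.8, 11.2, 7.4.
Cumulative: 11.1, 11.1, 21.7, 38.1, 55.7, 71.5, 82.7, 90.1.
The total first reaches 21 DD on day 3.

day 3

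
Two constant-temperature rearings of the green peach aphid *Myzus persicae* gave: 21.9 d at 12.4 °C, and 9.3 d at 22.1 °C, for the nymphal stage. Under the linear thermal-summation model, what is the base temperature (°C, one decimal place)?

5.2 °C

Linear rate model ⇒ the product D·(T − T_b) is constant across temperatures.
21.9·(12.4 − T_b) = 9.3·(22.1 − T_b)
T_b = (21.9·12.4 − 9.3·22.1) / (21.9 − 9.3) = 66.03 / 12.6 = 5.240 °C ≈ 5.2 °C.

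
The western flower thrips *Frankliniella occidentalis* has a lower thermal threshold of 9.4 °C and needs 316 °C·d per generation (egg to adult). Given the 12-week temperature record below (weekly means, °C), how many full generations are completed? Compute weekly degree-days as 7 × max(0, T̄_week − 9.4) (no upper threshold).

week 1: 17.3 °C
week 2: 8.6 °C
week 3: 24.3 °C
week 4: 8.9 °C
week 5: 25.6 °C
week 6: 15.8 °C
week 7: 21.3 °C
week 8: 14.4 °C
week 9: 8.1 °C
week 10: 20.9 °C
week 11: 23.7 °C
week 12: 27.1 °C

Weekly DD (7 × max(0, T̄ − 9.4)): 55.3, 0.0, 104.3, 0.0, 113.4, 44.8, 83.3, 35.0, 0.0, 80.5, 100.1, 123.9.
Season total = 740.6 DD.
Complete generations = ⌊740.6 / 316⌋ = 2.

2 generations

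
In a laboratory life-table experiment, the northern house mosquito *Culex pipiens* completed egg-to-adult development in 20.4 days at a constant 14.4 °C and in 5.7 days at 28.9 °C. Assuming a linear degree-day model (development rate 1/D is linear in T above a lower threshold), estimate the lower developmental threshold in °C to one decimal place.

Equal thermal constants: D₁(T₁ − T_b) = D₂(T₂ − T_b).
20.4·(14.4 − T_b) = 5.7·(28.9 − T_b)
T_b = (20.4·14.4 − 5.7·28.9) / (20.4 − 5.7) = 129.03 / 14.7 = 8.778 °C ≈ 8.8 °C.

8.8 °C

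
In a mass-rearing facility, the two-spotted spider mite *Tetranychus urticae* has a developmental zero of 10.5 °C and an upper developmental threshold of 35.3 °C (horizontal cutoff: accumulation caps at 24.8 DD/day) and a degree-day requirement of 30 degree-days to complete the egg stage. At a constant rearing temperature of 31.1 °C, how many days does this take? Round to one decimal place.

1.5 days

Daily accumulation = 31.1 − 10.5 = 20.6 DD/day.
Duration = 30 / 20.6 = 1.456 ≈ 1.5 days.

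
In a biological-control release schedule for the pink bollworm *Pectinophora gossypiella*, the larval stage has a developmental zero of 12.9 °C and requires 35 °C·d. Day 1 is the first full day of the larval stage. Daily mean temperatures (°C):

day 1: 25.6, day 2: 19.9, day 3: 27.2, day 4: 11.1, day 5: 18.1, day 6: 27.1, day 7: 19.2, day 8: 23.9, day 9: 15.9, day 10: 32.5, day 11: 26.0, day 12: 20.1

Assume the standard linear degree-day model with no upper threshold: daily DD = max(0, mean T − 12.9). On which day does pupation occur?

day 5

Daily DD above 12.9 °C: 12.7, 7.0, 14.3, 0.0, 5.2, 14.2, 6.3, 11.0, 3.0, 19.6, 13.1, 7.2.
Cumulative: 12.7, 19.7, 34.0, 34.0, 39.2, 53.4, 59.7, 70.7, 73.7, 93.3, 106.4, 113.6.
The total first reaches 35 DD on day 5.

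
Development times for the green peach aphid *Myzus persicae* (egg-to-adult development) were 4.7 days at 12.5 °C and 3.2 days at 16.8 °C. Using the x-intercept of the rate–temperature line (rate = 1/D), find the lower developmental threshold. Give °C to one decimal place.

Under the model K = D·(T − T_b), so D₁·(T₁ − T_b) = D₂·(T₂ − T_b).
4.7·(12.5 − T_b) = 3.2·(16.8 − T_b)
T_b = (4.7·12.5 − 3.2·16.8) / (4.7 − 3.2) = 4.99 / 1.5 = 3.327 °C ≈ 3.3 °C.

3.3 °C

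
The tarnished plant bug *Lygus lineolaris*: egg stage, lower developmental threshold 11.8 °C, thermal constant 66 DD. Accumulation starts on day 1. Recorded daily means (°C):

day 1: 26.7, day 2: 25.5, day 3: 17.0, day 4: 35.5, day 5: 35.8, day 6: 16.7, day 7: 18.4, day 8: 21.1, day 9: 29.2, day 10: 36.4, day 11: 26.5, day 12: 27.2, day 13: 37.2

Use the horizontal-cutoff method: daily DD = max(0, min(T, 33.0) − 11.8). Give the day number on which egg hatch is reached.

Daily DD above 11.8 °C (capped at 21.2): 14.9, 13.7, 5.2, 21.2, 21.2, 4.9, 6.6, 9.3, 17.4, 21.2, 14.7, 15.4, 21.2.
Cumulative: 14.9, 28.6, 33.8, 55.0, 76.2, 81.1, 87.7, 97.0, 114.4, 135.6, 150.3, 165.7, 186.9.
The total first reaches 66 DD on day 5.

day 5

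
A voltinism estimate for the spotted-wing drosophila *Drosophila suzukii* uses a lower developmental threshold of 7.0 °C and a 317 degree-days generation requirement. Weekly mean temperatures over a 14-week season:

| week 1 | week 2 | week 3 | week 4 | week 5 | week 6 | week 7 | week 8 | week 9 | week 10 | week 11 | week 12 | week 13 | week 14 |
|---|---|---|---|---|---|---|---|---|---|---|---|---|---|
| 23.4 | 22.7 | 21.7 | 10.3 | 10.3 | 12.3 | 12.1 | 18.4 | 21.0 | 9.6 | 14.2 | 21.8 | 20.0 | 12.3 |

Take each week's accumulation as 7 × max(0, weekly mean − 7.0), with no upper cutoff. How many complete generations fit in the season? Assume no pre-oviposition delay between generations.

Weekly DD (7 × max(0, T̄ − 7.0)): 114.8, 109.9, 102.9, 23.1, 23.1, 37.1, 35.7, 79.8, 98.0, 18.2, 50.4, 103.6, 91.0, 37.1.
Season total = 924.7 DD.
Complete generations = ⌊924.7 / 317⌋ = 2.

2 generations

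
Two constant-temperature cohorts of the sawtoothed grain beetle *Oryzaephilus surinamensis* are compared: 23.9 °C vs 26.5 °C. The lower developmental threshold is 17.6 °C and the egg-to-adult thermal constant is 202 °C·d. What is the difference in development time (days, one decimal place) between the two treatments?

At 23.9 °C: 202 / (23.9 − 17.6) = 202 / 6.3 = 32.063 d.
At 26.5 °C: 202 / (26.5 − 17.6) = 202 / 8.9 = 22.697 d.
Difference = |32.063 − 22.697| = 9.367 ≈ 9.4 days.

9.4 days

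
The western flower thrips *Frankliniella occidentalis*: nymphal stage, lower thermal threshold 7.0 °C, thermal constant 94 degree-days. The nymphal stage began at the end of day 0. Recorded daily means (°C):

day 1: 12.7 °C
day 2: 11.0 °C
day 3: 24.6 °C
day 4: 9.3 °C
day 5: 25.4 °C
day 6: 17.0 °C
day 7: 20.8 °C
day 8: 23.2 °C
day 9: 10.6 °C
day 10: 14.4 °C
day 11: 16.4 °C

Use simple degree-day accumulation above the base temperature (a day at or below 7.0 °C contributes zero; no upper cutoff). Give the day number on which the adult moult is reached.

day 10

Daily DD above 7.0 °C: 5.7, 4.0, 17.6, 2.3, 18.4, 10.0, 13.8, 16.2, 3.6, 7.4, 9.4.
Cumulative: 5.7, 9.7, 27.3, 29.6, 48.0, 58.0, 71.8, 88.0, 91.6, 99.0, 108.4.
The total first reaches 94 DD on day 10.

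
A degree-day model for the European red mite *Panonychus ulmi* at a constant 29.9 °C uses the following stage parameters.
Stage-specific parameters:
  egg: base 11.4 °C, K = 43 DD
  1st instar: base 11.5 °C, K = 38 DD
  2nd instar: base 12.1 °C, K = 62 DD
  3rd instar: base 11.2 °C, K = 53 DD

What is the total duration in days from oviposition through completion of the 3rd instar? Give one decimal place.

egg: 43 / (29.9 − 11.4) = 43 / 18.5 = 2.324 d.
1st instar: 38 / (29.9 − 11.5) = 38 / 18.4 = 2.065 d.
2nd instar: 62 / (29.9 − 12.1) = 62 / 17.8 = 3.483 d.
3rd instar: 53 / (29.9 − 11.2) = 53 / 18.7 = 2.834 d.
Sum = 10.707 ≈ 10.7 days.

10.7 days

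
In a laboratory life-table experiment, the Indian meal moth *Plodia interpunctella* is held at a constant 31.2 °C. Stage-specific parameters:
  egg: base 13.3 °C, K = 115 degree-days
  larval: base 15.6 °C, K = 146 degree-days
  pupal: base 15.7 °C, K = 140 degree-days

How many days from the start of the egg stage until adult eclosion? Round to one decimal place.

24.8 days

egg: 115 / (31.2 − 13.3) = 115 / 17.9 = 6.425 d.
larval: 146 / (31.2 − 15.6) = 146 / 15.6 = 9.359 d.
pupal: 140 / (31.2 − 15.7) = 140 / 15.5 = 9.032 d.
Sum = 24.816 ≈ 24.8 days.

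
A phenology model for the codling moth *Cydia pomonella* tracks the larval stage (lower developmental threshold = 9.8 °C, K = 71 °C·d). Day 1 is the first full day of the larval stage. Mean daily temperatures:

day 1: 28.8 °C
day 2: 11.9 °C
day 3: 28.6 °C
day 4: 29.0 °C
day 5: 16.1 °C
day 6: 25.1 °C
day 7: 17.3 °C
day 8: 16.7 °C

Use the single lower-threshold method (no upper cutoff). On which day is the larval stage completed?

Daily DD above 9.8 °C: 19.0, 2.1, 18.8, 19.2, 6.3, 15.3, 7.5, 6.9.
Cumulative: 19.0, 21.1, 39.9, 59.1, 65.4, 80.7, 88.2, 95.1.
The total first reaches 71 DD on day 6.

day 6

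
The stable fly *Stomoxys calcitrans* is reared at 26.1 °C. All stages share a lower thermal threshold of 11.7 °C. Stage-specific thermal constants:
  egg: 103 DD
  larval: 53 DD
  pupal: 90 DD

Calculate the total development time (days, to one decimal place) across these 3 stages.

Daily accumulation at 26.1 °C = 26.1 − 11.7 = 14.4 DD/day.
Total K = 103 + 53 + 90 = 246 DD.
Total duration = 246 / 14.4 = 17.083 ≈ 17.1 days.

17.1 days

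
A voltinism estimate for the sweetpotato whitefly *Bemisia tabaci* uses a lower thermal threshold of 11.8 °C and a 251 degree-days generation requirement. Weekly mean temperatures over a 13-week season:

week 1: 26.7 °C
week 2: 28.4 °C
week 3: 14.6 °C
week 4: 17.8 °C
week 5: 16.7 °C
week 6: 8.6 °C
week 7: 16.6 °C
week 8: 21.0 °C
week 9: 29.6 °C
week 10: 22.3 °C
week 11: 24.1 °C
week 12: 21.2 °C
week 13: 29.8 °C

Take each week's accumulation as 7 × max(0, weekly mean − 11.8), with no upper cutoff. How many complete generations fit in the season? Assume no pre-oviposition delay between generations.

3 generations

Weekly DD (7 × max(0, T̄ − 11.8)): 104.3, 116.2, 19.6, 42.0, 34.3, 0.0, 33.6, 64.4, 124.6, 73.5, 86.1, 65.8, 126.0.
Season total = 890.4 DD.
Complete generations = ⌊890.4 / 251⌋ = 3.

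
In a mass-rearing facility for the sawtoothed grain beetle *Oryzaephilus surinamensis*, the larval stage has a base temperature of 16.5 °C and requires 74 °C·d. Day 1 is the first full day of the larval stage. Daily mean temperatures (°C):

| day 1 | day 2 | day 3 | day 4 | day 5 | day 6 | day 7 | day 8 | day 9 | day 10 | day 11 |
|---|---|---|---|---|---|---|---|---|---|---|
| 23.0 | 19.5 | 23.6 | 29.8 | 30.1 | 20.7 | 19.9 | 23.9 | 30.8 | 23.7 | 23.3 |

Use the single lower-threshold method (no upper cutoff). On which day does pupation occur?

Daily DD above 16.5 °C: 6.5, 3.0, 7.1, 13.3, 13.6, 4.2, 3.4, 7.4, 14.3, 7.2, 6.8.
Cumulative: 6.5, 9.5, 16.6, 29.9, 43.5, 47.7, 51.1, 58.5, 72.8, 80.0, 86.8.
The total first reaches 74 DD on day 10.

day 10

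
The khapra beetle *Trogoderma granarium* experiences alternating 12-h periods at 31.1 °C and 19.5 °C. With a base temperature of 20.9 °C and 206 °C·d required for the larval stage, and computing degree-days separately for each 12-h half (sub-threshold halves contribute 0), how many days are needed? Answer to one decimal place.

Day half: max(0, 31.1 − 20.9) × 0.5 = 10.2 × 0.5 = 5.10 DD.
Night half: max(0, 19.5 − 20.9) × 0.5 = 0.0 × 0.5 = 0.00 DD.
Per 24 h: 5.10 DD/day.
Duration = 206 / 5.10 = 40.392 ≈ 40.4 days.

40.4 days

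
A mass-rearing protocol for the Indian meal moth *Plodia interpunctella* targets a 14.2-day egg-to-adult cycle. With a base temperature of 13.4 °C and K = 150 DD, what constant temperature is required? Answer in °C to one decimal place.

24.0 °C

Required daily accumulation = 150 / 14.2 = 10.563 DD/day.
T = T_base + 10.563 = 13.4 + 10.563 = 23.963 ≈ 24.0 °C.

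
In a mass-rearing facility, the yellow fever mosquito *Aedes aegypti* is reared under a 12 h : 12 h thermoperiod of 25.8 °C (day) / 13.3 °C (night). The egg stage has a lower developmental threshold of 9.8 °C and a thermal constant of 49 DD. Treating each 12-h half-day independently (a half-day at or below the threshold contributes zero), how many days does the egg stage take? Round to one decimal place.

Day half: max(0, 25.8 − 9.8) × 0.5 = 16.0 × 0.5 = 8.00 DD.
Night half: max(0, 13.3 − 9.8) × 0.5 = 3.5 × 0.5 = 1.75 DD.
Per 24 h: 9.75 DD/day.
Duration = 49 / 9.75 = 5.026 ≈ 5.0 days.

5.0 days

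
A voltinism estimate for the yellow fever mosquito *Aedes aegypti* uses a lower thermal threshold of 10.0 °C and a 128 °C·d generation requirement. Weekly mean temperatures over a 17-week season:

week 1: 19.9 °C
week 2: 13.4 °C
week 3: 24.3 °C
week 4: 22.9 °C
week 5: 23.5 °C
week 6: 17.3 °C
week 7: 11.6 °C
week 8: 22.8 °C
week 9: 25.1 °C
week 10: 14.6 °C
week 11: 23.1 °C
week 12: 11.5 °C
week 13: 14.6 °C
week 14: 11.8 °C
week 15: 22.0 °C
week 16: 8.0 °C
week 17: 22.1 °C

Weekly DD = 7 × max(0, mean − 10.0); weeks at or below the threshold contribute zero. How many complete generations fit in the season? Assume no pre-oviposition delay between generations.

Weekly DD (7 × max(0, T̄ − 10.0)): 69.3, 23.8, 100.1, 90.3, 94.5, 51.1, 11.2, 89.6, 105.7, 32.2, 91.7, 10.5, 32.2, 12.6, 84.0, 0.0, 84.7.
Season total = 983.5 DD.
Complete generations = ⌊983.5 / 128⌋ = 7.

7 generations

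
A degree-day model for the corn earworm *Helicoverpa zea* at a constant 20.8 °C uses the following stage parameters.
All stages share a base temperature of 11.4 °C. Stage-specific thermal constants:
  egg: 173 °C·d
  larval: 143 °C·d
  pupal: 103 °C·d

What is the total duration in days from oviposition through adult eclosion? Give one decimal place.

Daily accumulation at 20.8 °C = 20.8 − 11.4 = 9.4 DD/day.
Total K = 173 + 143 + 103 = 419 DD.
Total duration = 419 / 9.4 = 44.574 ≈ 44.6 days.

44.6 days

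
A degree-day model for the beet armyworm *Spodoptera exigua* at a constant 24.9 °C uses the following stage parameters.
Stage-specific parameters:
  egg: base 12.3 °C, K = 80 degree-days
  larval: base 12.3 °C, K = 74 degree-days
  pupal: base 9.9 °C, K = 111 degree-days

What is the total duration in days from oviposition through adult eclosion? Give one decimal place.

19.6 days

egg: 80 / (24.9 − 12.3) = 80 / 12.6 = 6.349 d.
larval: 74 / (24.9 − 12.3) = 74 / 12.6 = 5.873 d.
pupal: 111 / (24.9 − 9.9) = 111 / 15.0 = 7.400 d.
Sum = 19.622 ≈ 19.6 days.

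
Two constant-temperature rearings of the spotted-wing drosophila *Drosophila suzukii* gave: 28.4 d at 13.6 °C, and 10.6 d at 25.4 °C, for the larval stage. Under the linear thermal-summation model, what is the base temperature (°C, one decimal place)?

Equal thermal constants: D₁(T₁ − T_b) = D₂(T₂ − T_b).
28.4·(13.6 − T_b) = 10.6·(25.4 − T_b)
T_b = (28.4·13.6 − 10.6·25.4) / (28.4 − 10.6) = 117.00 / 17.8 = 6.573 °C ≈ 6.6 °C.

6.6 °C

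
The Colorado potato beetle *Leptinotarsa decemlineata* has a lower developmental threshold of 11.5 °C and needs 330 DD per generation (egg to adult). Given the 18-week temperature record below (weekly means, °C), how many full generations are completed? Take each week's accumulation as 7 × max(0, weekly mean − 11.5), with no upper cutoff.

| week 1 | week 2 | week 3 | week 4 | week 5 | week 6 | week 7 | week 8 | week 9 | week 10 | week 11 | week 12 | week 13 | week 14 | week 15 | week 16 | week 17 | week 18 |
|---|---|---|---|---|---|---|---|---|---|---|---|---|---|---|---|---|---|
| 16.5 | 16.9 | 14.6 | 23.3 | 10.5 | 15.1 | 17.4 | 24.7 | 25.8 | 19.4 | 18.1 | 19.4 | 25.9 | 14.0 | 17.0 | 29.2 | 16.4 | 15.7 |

Weekly DD (7 × max(0, T̄ − 11.5)): 35.0, 37.8, 21.7, 82.6, 0.0, 25.2, 41.3, 92.4, 100.1, 55.3, 46.2, 55.3, 100.8, 17.5, 38.5, 123.9, 34.3, 29.4.
Season total = 937.3 DD.
Complete generations = ⌊937.3 / 330⌋ = 2.

2 generations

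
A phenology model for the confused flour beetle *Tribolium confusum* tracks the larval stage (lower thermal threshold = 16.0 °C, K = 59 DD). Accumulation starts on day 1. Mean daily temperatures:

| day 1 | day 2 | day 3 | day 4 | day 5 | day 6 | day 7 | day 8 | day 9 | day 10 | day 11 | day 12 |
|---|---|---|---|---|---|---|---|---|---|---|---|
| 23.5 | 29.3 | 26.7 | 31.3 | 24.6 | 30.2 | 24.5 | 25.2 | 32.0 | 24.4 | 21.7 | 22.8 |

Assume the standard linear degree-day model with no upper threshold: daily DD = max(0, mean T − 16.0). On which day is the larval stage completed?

Daily DD above 16.0 °C: 7.5, 13.3, 10.7, 15.3, 8.6, 14.2, 8.5, 9.2, 16.0, 8.4, 5.7, 6.8.
Cumulative: 7.5, 20.8, 31.5, 46.8, 55.4, 69.6, 78.1, 87.3, 103.3, 111.7, 117.4, 124.2.
The total first reaches 59 DD on day 6.

day 6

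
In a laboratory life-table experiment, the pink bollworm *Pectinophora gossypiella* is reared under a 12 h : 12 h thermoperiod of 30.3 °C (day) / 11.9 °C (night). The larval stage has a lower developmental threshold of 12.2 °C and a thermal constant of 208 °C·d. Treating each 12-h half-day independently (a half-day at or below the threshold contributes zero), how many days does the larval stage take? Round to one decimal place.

23.0 days

Day half: max(0, 30.3 − 12.2) × 0.5 = 18.1 × 0.5 = 9.05 DD.
Night half: max(0, 11.9 − 12.2) × 0.5 = 0.0 × 0.5 = 0.00 DD.
Per 24 h: 9.05 DD/day.
Duration = 208 / 9.05 = 22.983 ≈ 23.0 days.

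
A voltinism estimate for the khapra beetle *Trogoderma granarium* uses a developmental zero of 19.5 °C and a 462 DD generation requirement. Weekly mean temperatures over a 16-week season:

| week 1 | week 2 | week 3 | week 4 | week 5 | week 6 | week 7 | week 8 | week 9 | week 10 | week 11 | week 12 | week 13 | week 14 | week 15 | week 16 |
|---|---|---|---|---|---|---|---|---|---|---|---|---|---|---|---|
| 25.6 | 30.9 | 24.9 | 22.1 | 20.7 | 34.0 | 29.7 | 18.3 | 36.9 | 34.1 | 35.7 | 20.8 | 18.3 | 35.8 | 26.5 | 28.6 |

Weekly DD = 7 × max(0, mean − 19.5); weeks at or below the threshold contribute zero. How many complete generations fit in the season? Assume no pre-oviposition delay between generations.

Weekly DD (7 × max(0, T̄ − 19.5)): 42.7, 79.8, 37.8, 18.2, 8.4, 101.5, 71.4, 0.0, 121.8, 102.2, 113.4, 9.1, 0.0, 114.1, 49.0, 63.7.
Season total = 933.1 DD.
Complete generations = ⌊933.1 / 462⌋ = 2.

2 generations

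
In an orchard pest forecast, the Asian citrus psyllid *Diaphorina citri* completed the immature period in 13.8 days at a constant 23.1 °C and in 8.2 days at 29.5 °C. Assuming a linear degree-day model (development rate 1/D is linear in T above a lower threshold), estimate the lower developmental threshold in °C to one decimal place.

13.7 °C

Under the model K = D·(T − T_b), so D₁·(T₁ − T_b) = D₂·(T₂ − T_b).
13.8·(23.1 − T_b) = 8.2·(29.5 − T_b)
T_b = (13.8·23.1 − 8.2·29.5) / (13.8 − 8.2) = 76.88 / 5.6 = 13.729 °C ≈ 13.7 °C.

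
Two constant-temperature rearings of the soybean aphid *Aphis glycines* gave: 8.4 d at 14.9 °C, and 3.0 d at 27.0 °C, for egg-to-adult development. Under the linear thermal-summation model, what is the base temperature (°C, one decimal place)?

Under the model K = D·(T − T_b), so D₁·(T₁ − T_b) = D₂·(T₂ − T_b).
8.4·(14.9 − T_b) = 3.0·(27.0 − T_b)
T_b = (8.4·14.9 − 3.0·27.0) / (8.4 − 3.0) = 44.16 / 5.4 = 8.178 °C ≈ 8.2 °C.

8.2 °C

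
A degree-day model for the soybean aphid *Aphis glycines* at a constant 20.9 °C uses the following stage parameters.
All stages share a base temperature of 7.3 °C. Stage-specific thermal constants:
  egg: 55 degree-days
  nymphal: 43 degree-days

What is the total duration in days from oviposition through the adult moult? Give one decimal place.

Daily accumulation at 20.9 °C = 20.9 − 7.3 = 13.6 DD/day.
Total K = 55 + 43 = 98 DD.
Total duration = 98 / 13.6 = 7.206 ≈ 7.2 days.

7.2 days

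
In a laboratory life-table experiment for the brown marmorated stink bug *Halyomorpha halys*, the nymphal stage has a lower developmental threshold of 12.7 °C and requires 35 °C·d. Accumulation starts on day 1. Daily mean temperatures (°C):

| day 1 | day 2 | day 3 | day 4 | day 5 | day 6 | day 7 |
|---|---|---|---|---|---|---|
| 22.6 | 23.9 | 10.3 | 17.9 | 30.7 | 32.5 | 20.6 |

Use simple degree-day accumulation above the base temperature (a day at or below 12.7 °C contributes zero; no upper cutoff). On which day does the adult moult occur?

Daily DD above 12.7 °C: 9.9, 11.2, 0.0, 5.2, 18.0, 19.8, 7.9.
Cumulative: 9.9, 21.1, 21.1, 26.3, 44.3, 64.1, 72.0.
The total first reaches 35 DD on day 5.

day 5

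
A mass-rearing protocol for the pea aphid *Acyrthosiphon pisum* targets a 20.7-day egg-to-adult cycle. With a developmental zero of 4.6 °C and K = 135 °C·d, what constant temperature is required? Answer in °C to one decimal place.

11.1 °C

Required daily accumulation = 135 / 20.7 = 6.522 DD/day.
T = T_base + 6.522 = 4.6 + 6.522 = 11.122 ≈ 11.1 °C.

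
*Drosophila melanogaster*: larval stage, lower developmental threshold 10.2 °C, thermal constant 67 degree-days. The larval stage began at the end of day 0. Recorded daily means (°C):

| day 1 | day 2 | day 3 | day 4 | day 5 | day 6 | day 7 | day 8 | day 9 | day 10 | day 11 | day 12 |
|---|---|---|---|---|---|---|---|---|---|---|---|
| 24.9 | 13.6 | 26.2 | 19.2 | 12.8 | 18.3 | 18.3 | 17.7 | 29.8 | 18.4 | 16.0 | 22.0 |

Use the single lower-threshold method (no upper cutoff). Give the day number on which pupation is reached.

Daily DD above 10.2 °C: 14.7, 3.4, 16.0, 9.0, 2.6, 8.1, 8.1, 7.5, 19.6, 8.2, 5.8, 11.8.
Cumulative: 14.7, 18.1, 34.1, 43.1, 45.7, 53.8, 61.9, 69.4, 89.0, 97.2, 103.0, 114.8.
The total first reaches 67 DD on day 8.

day 8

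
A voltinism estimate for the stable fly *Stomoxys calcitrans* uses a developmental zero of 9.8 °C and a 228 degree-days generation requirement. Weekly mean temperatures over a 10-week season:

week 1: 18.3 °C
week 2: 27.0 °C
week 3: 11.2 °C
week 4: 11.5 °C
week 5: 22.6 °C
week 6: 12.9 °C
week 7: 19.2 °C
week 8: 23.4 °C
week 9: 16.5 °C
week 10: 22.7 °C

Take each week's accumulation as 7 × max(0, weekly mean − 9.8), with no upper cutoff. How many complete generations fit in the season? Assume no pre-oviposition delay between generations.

Weekly DD (7 × max(0, T̄ − 9.8)): 59.5, 120.4, 9.8, 11.9, 89.6, 21.7, 65.8, 95.2, 46.9, 90.3.
Season total = 611.1 DD.
Complete generations = ⌊611.1 / 228⌋ = 2.

2 generations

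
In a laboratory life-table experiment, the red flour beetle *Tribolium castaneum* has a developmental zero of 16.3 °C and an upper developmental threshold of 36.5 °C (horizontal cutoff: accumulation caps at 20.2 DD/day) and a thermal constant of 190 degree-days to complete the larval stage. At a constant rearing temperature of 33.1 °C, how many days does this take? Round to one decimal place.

11.3 days

Daily accumulation = 33.1 − 16.3 = 16.8 DD/day.
Duration = 190 / 16.8 = 11.310 ≈ 11.3 days.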